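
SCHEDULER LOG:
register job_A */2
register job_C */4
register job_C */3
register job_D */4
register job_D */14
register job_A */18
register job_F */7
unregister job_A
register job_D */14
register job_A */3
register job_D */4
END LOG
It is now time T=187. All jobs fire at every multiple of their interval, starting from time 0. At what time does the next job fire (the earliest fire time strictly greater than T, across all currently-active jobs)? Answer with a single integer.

Answer: 188

Derivation:
Op 1: register job_A */2 -> active={job_A:*/2}
Op 2: register job_C */4 -> active={job_A:*/2, job_C:*/4}
Op 3: register job_C */3 -> active={job_A:*/2, job_C:*/3}
Op 4: register job_D */4 -> active={job_A:*/2, job_C:*/3, job_D:*/4}
Op 5: register job_D */14 -> active={job_A:*/2, job_C:*/3, job_D:*/14}
Op 6: register job_A */18 -> active={job_A:*/18, job_C:*/3, job_D:*/14}
Op 7: register job_F */7 -> active={job_A:*/18, job_C:*/3, job_D:*/14, job_F:*/7}
Op 8: unregister job_A -> active={job_C:*/3, job_D:*/14, job_F:*/7}
Op 9: register job_D */14 -> active={job_C:*/3, job_D:*/14, job_F:*/7}
Op 10: register job_A */3 -> active={job_A:*/3, job_C:*/3, job_D:*/14, job_F:*/7}
Op 11: register job_D */4 -> active={job_A:*/3, job_C:*/3, job_D:*/4, job_F:*/7}
  job_A: interval 3, next fire after T=187 is 189
  job_C: interval 3, next fire after T=187 is 189
  job_D: interval 4, next fire after T=187 is 188
  job_F: interval 7, next fire after T=187 is 189
Earliest fire time = 188 (job job_D)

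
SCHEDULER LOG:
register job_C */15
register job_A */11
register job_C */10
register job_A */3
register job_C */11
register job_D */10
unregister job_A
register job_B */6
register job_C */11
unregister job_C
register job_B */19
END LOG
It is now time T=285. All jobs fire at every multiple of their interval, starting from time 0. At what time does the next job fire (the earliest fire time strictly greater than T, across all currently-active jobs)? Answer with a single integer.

Answer: 290

Derivation:
Op 1: register job_C */15 -> active={job_C:*/15}
Op 2: register job_A */11 -> active={job_A:*/11, job_C:*/15}
Op 3: register job_C */10 -> active={job_A:*/11, job_C:*/10}
Op 4: register job_A */3 -> active={job_A:*/3, job_C:*/10}
Op 5: register job_C */11 -> active={job_A:*/3, job_C:*/11}
Op 6: register job_D */10 -> active={job_A:*/3, job_C:*/11, job_D:*/10}
Op 7: unregister job_A -> active={job_C:*/11, job_D:*/10}
Op 8: register job_B */6 -> active={job_B:*/6, job_C:*/11, job_D:*/10}
Op 9: register job_C */11 -> active={job_B:*/6, job_C:*/11, job_D:*/10}
Op 10: unregister job_C -> active={job_B:*/6, job_D:*/10}
Op 11: register job_B */19 -> active={job_B:*/19, job_D:*/10}
  job_B: interval 19, next fire after T=285 is 304
  job_D: interval 10, next fire after T=285 is 290
Earliest fire time = 290 (job job_D)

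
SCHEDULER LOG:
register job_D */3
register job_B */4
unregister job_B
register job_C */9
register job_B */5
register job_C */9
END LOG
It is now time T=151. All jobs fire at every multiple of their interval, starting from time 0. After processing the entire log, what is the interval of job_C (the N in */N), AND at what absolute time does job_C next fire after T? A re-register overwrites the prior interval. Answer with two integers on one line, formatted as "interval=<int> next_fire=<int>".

Answer: interval=9 next_fire=153

Derivation:
Op 1: register job_D */3 -> active={job_D:*/3}
Op 2: register job_B */4 -> active={job_B:*/4, job_D:*/3}
Op 3: unregister job_B -> active={job_D:*/3}
Op 4: register job_C */9 -> active={job_C:*/9, job_D:*/3}
Op 5: register job_B */5 -> active={job_B:*/5, job_C:*/9, job_D:*/3}
Op 6: register job_C */9 -> active={job_B:*/5, job_C:*/9, job_D:*/3}
Final interval of job_C = 9
Next fire of job_C after T=151: (151//9+1)*9 = 153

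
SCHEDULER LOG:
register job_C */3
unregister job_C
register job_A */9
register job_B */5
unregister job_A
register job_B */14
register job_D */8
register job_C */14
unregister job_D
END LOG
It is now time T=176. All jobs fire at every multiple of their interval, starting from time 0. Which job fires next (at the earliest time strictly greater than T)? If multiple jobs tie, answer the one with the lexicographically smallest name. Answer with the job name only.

Answer: job_B

Derivation:
Op 1: register job_C */3 -> active={job_C:*/3}
Op 2: unregister job_C -> active={}
Op 3: register job_A */9 -> active={job_A:*/9}
Op 4: register job_B */5 -> active={job_A:*/9, job_B:*/5}
Op 5: unregister job_A -> active={job_B:*/5}
Op 6: register job_B */14 -> active={job_B:*/14}
Op 7: register job_D */8 -> active={job_B:*/14, job_D:*/8}
Op 8: register job_C */14 -> active={job_B:*/14, job_C:*/14, job_D:*/8}
Op 9: unregister job_D -> active={job_B:*/14, job_C:*/14}
  job_B: interval 14, next fire after T=176 is 182
  job_C: interval 14, next fire after T=176 is 182
Earliest = 182, winner (lex tiebreak) = job_B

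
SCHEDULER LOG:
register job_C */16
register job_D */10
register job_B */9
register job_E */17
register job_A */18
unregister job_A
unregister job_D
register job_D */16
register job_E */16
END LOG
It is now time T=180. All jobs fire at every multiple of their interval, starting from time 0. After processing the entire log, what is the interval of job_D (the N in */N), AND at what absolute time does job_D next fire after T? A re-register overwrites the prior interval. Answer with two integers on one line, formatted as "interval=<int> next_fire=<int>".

Op 1: register job_C */16 -> active={job_C:*/16}
Op 2: register job_D */10 -> active={job_C:*/16, job_D:*/10}
Op 3: register job_B */9 -> active={job_B:*/9, job_C:*/16, job_D:*/10}
Op 4: register job_E */17 -> active={job_B:*/9, job_C:*/16, job_D:*/10, job_E:*/17}
Op 5: register job_A */18 -> active={job_A:*/18, job_B:*/9, job_C:*/16, job_D:*/10, job_E:*/17}
Op 6: unregister job_A -> active={job_B:*/9, job_C:*/16, job_D:*/10, job_E:*/17}
Op 7: unregister job_D -> active={job_B:*/9, job_C:*/16, job_E:*/17}
Op 8: register job_D */16 -> active={job_B:*/9, job_C:*/16, job_D:*/16, job_E:*/17}
Op 9: register job_E */16 -> active={job_B:*/9, job_C:*/16, job_D:*/16, job_E:*/16}
Final interval of job_D = 16
Next fire of job_D after T=180: (180//16+1)*16 = 192

Answer: interval=16 next_fire=192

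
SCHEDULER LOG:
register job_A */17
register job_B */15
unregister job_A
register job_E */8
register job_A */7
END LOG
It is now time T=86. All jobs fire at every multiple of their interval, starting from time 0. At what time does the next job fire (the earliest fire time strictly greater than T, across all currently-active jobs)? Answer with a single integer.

Answer: 88

Derivation:
Op 1: register job_A */17 -> active={job_A:*/17}
Op 2: register job_B */15 -> active={job_A:*/17, job_B:*/15}
Op 3: unregister job_A -> active={job_B:*/15}
Op 4: register job_E */8 -> active={job_B:*/15, job_E:*/8}
Op 5: register job_A */7 -> active={job_A:*/7, job_B:*/15, job_E:*/8}
  job_A: interval 7, next fire after T=86 is 91
  job_B: interval 15, next fire after T=86 is 90
  job_E: interval 8, next fire after T=86 is 88
Earliest fire time = 88 (job job_E)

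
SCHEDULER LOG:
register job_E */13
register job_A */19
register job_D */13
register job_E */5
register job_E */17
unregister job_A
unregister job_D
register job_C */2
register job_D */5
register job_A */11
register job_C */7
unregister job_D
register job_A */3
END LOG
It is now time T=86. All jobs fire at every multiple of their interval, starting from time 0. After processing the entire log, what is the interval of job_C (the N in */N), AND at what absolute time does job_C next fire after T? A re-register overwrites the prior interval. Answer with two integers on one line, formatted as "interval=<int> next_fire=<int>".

Answer: interval=7 next_fire=91

Derivation:
Op 1: register job_E */13 -> active={job_E:*/13}
Op 2: register job_A */19 -> active={job_A:*/19, job_E:*/13}
Op 3: register job_D */13 -> active={job_A:*/19, job_D:*/13, job_E:*/13}
Op 4: register job_E */5 -> active={job_A:*/19, job_D:*/13, job_E:*/5}
Op 5: register job_E */17 -> active={job_A:*/19, job_D:*/13, job_E:*/17}
Op 6: unregister job_A -> active={job_D:*/13, job_E:*/17}
Op 7: unregister job_D -> active={job_E:*/17}
Op 8: register job_C */2 -> active={job_C:*/2, job_E:*/17}
Op 9: register job_D */5 -> active={job_C:*/2, job_D:*/5, job_E:*/17}
Op 10: register job_A */11 -> active={job_A:*/11, job_C:*/2, job_D:*/5, job_E:*/17}
Op 11: register job_C */7 -> active={job_A:*/11, job_C:*/7, job_D:*/5, job_E:*/17}
Op 12: unregister job_D -> active={job_A:*/11, job_C:*/7, job_E:*/17}
Op 13: register job_A */3 -> active={job_A:*/3, job_C:*/7, job_E:*/17}
Final interval of job_C = 7
Next fire of job_C after T=86: (86//7+1)*7 = 91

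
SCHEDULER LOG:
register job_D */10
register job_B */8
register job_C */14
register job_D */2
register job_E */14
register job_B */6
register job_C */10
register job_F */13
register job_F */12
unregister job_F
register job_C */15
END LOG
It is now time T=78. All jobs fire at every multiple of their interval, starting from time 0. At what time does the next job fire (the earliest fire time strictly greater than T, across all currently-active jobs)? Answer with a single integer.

Answer: 80

Derivation:
Op 1: register job_D */10 -> active={job_D:*/10}
Op 2: register job_B */8 -> active={job_B:*/8, job_D:*/10}
Op 3: register job_C */14 -> active={job_B:*/8, job_C:*/14, job_D:*/10}
Op 4: register job_D */2 -> active={job_B:*/8, job_C:*/14, job_D:*/2}
Op 5: register job_E */14 -> active={job_B:*/8, job_C:*/14, job_D:*/2, job_E:*/14}
Op 6: register job_B */6 -> active={job_B:*/6, job_C:*/14, job_D:*/2, job_E:*/14}
Op 7: register job_C */10 -> active={job_B:*/6, job_C:*/10, job_D:*/2, job_E:*/14}
Op 8: register job_F */13 -> active={job_B:*/6, job_C:*/10, job_D:*/2, job_E:*/14, job_F:*/13}
Op 9: register job_F */12 -> active={job_B:*/6, job_C:*/10, job_D:*/2, job_E:*/14, job_F:*/12}
Op 10: unregister job_F -> active={job_B:*/6, job_C:*/10, job_D:*/2, job_E:*/14}
Op 11: register job_C */15 -> active={job_B:*/6, job_C:*/15, job_D:*/2, job_E:*/14}
  job_B: interval 6, next fire after T=78 is 84
  job_C: interval 15, next fire after T=78 is 90
  job_D: interval 2, next fire after T=78 is 80
  job_E: interval 14, next fire after T=78 is 84
Earliest fire time = 80 (job job_D)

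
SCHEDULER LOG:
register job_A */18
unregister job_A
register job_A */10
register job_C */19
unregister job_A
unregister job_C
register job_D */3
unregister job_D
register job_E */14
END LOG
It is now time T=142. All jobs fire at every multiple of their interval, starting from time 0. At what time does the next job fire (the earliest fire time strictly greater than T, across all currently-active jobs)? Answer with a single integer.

Answer: 154

Derivation:
Op 1: register job_A */18 -> active={job_A:*/18}
Op 2: unregister job_A -> active={}
Op 3: register job_A */10 -> active={job_A:*/10}
Op 4: register job_C */19 -> active={job_A:*/10, job_C:*/19}
Op 5: unregister job_A -> active={job_C:*/19}
Op 6: unregister job_C -> active={}
Op 7: register job_D */3 -> active={job_D:*/3}
Op 8: unregister job_D -> active={}
Op 9: register job_E */14 -> active={job_E:*/14}
  job_E: interval 14, next fire after T=142 is 154
Earliest fire time = 154 (job job_E)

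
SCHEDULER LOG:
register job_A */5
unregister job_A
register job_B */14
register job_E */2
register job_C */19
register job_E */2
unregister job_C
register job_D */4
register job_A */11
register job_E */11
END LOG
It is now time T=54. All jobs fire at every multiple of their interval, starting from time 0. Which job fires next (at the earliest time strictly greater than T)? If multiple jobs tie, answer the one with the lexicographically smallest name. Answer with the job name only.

Op 1: register job_A */5 -> active={job_A:*/5}
Op 2: unregister job_A -> active={}
Op 3: register job_B */14 -> active={job_B:*/14}
Op 4: register job_E */2 -> active={job_B:*/14, job_E:*/2}
Op 5: register job_C */19 -> active={job_B:*/14, job_C:*/19, job_E:*/2}
Op 6: register job_E */2 -> active={job_B:*/14, job_C:*/19, job_E:*/2}
Op 7: unregister job_C -> active={job_B:*/14, job_E:*/2}
Op 8: register job_D */4 -> active={job_B:*/14, job_D:*/4, job_E:*/2}
Op 9: register job_A */11 -> active={job_A:*/11, job_B:*/14, job_D:*/4, job_E:*/2}
Op 10: register job_E */11 -> active={job_A:*/11, job_B:*/14, job_D:*/4, job_E:*/11}
  job_A: interval 11, next fire after T=54 is 55
  job_B: interval 14, next fire after T=54 is 56
  job_D: interval 4, next fire after T=54 is 56
  job_E: interval 11, next fire after T=54 is 55
Earliest = 55, winner (lex tiebreak) = job_A

Answer: job_A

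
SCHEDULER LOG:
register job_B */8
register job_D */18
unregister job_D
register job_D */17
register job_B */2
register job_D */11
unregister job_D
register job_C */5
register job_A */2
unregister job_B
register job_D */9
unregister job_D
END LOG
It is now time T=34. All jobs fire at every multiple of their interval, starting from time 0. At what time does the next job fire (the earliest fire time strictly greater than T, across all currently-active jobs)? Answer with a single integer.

Answer: 35

Derivation:
Op 1: register job_B */8 -> active={job_B:*/8}
Op 2: register job_D */18 -> active={job_B:*/8, job_D:*/18}
Op 3: unregister job_D -> active={job_B:*/8}
Op 4: register job_D */17 -> active={job_B:*/8, job_D:*/17}
Op 5: register job_B */2 -> active={job_B:*/2, job_D:*/17}
Op 6: register job_D */11 -> active={job_B:*/2, job_D:*/11}
Op 7: unregister job_D -> active={job_B:*/2}
Op 8: register job_C */5 -> active={job_B:*/2, job_C:*/5}
Op 9: register job_A */2 -> active={job_A:*/2, job_B:*/2, job_C:*/5}
Op 10: unregister job_B -> active={job_A:*/2, job_C:*/5}
Op 11: register job_D */9 -> active={job_A:*/2, job_C:*/5, job_D:*/9}
Op 12: unregister job_D -> active={job_A:*/2, job_C:*/5}
  job_A: interval 2, next fire after T=34 is 36
  job_C: interval 5, next fire after T=34 is 35
Earliest fire time = 35 (job job_C)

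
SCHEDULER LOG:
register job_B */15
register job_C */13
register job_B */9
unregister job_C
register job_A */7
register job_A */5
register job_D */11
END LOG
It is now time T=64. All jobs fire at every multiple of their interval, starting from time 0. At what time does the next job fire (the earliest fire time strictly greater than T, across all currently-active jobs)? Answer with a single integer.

Answer: 65

Derivation:
Op 1: register job_B */15 -> active={job_B:*/15}
Op 2: register job_C */13 -> active={job_B:*/15, job_C:*/13}
Op 3: register job_B */9 -> active={job_B:*/9, job_C:*/13}
Op 4: unregister job_C -> active={job_B:*/9}
Op 5: register job_A */7 -> active={job_A:*/7, job_B:*/9}
Op 6: register job_A */5 -> active={job_A:*/5, job_B:*/9}
Op 7: register job_D */11 -> active={job_A:*/5, job_B:*/9, job_D:*/11}
  job_A: interval 5, next fire after T=64 is 65
  job_B: interval 9, next fire after T=64 is 72
  job_D: interval 11, next fire after T=64 is 66
Earliest fire time = 65 (job job_A)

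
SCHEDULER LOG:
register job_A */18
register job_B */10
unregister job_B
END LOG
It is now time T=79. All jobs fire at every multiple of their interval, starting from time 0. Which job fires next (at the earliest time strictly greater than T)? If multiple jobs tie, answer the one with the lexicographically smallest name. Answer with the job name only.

Op 1: register job_A */18 -> active={job_A:*/18}
Op 2: register job_B */10 -> active={job_A:*/18, job_B:*/10}
Op 3: unregister job_B -> active={job_A:*/18}
  job_A: interval 18, next fire after T=79 is 90
Earliest = 90, winner (lex tiebreak) = job_A

Answer: job_A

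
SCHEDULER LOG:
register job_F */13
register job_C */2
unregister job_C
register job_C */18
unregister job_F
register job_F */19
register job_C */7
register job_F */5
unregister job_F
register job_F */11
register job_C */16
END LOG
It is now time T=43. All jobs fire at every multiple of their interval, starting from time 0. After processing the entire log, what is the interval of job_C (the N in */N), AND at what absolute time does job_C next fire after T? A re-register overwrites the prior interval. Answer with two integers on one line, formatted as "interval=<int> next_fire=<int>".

Op 1: register job_F */13 -> active={job_F:*/13}
Op 2: register job_C */2 -> active={job_C:*/2, job_F:*/13}
Op 3: unregister job_C -> active={job_F:*/13}
Op 4: register job_C */18 -> active={job_C:*/18, job_F:*/13}
Op 5: unregister job_F -> active={job_C:*/18}
Op 6: register job_F */19 -> active={job_C:*/18, job_F:*/19}
Op 7: register job_C */7 -> active={job_C:*/7, job_F:*/19}
Op 8: register job_F */5 -> active={job_C:*/7, job_F:*/5}
Op 9: unregister job_F -> active={job_C:*/7}
Op 10: register job_F */11 -> active={job_C:*/7, job_F:*/11}
Op 11: register job_C */16 -> active={job_C:*/16, job_F:*/11}
Final interval of job_C = 16
Next fire of job_C after T=43: (43//16+1)*16 = 48

Answer: interval=16 next_fire=48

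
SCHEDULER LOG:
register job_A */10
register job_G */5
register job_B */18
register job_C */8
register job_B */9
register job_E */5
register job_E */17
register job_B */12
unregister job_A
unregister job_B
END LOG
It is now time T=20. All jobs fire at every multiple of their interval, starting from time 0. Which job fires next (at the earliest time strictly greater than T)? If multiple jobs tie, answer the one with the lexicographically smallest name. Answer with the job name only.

Op 1: register job_A */10 -> active={job_A:*/10}
Op 2: register job_G */5 -> active={job_A:*/10, job_G:*/5}
Op 3: register job_B */18 -> active={job_A:*/10, job_B:*/18, job_G:*/5}
Op 4: register job_C */8 -> active={job_A:*/10, job_B:*/18, job_C:*/8, job_G:*/5}
Op 5: register job_B */9 -> active={job_A:*/10, job_B:*/9, job_C:*/8, job_G:*/5}
Op 6: register job_E */5 -> active={job_A:*/10, job_B:*/9, job_C:*/8, job_E:*/5, job_G:*/5}
Op 7: register job_E */17 -> active={job_A:*/10, job_B:*/9, job_C:*/8, job_E:*/17, job_G:*/5}
Op 8: register job_B */12 -> active={job_A:*/10, job_B:*/12, job_C:*/8, job_E:*/17, job_G:*/5}
Op 9: unregister job_A -> active={job_B:*/12, job_C:*/8, job_E:*/17, job_G:*/5}
Op 10: unregister job_B -> active={job_C:*/8, job_E:*/17, job_G:*/5}
  job_C: interval 8, next fire after T=20 is 24
  job_E: interval 17, next fire after T=20 is 34
  job_G: interval 5, next fire after T=20 is 25
Earliest = 24, winner (lex tiebreak) = job_C

Answer: job_C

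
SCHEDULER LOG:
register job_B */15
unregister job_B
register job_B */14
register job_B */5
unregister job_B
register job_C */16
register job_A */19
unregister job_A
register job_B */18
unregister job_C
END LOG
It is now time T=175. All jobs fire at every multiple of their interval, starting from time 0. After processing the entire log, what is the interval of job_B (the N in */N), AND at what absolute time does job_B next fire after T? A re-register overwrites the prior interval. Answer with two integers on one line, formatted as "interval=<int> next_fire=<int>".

Op 1: register job_B */15 -> active={job_B:*/15}
Op 2: unregister job_B -> active={}
Op 3: register job_B */14 -> active={job_B:*/14}
Op 4: register job_B */5 -> active={job_B:*/5}
Op 5: unregister job_B -> active={}
Op 6: register job_C */16 -> active={job_C:*/16}
Op 7: register job_A */19 -> active={job_A:*/19, job_C:*/16}
Op 8: unregister job_A -> active={job_C:*/16}
Op 9: register job_B */18 -> active={job_B:*/18, job_C:*/16}
Op 10: unregister job_C -> active={job_B:*/18}
Final interval of job_B = 18
Next fire of job_B after T=175: (175//18+1)*18 = 180

Answer: interval=18 next_fire=180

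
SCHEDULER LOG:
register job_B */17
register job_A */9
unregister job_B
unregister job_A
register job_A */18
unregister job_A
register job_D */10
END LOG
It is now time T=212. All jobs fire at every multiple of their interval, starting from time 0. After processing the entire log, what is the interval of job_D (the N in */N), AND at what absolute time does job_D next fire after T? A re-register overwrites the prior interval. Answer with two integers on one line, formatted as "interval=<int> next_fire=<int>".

Op 1: register job_B */17 -> active={job_B:*/17}
Op 2: register job_A */9 -> active={job_A:*/9, job_B:*/17}
Op 3: unregister job_B -> active={job_A:*/9}
Op 4: unregister job_A -> active={}
Op 5: register job_A */18 -> active={job_A:*/18}
Op 6: unregister job_A -> active={}
Op 7: register job_D */10 -> active={job_D:*/10}
Final interval of job_D = 10
Next fire of job_D after T=212: (212//10+1)*10 = 220

Answer: interval=10 next_fire=220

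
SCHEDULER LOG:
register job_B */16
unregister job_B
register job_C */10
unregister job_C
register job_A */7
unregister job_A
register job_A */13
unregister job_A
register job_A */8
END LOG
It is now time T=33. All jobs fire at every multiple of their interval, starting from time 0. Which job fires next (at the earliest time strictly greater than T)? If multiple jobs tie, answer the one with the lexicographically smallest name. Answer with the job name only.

Op 1: register job_B */16 -> active={job_B:*/16}
Op 2: unregister job_B -> active={}
Op 3: register job_C */10 -> active={job_C:*/10}
Op 4: unregister job_C -> active={}
Op 5: register job_A */7 -> active={job_A:*/7}
Op 6: unregister job_A -> active={}
Op 7: register job_A */13 -> active={job_A:*/13}
Op 8: unregister job_A -> active={}
Op 9: register job_A */8 -> active={job_A:*/8}
  job_A: interval 8, next fire after T=33 is 40
Earliest = 40, winner (lex tiebreak) = job_A

Answer: job_A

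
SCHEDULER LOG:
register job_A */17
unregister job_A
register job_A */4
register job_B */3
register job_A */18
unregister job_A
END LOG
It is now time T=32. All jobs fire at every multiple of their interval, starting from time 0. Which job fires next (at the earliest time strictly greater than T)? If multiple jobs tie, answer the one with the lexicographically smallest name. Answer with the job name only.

Answer: job_B

Derivation:
Op 1: register job_A */17 -> active={job_A:*/17}
Op 2: unregister job_A -> active={}
Op 3: register job_A */4 -> active={job_A:*/4}
Op 4: register job_B */3 -> active={job_A:*/4, job_B:*/3}
Op 5: register job_A */18 -> active={job_A:*/18, job_B:*/3}
Op 6: unregister job_A -> active={job_B:*/3}
  job_B: interval 3, next fire after T=32 is 33
Earliest = 33, winner (lex tiebreak) = job_B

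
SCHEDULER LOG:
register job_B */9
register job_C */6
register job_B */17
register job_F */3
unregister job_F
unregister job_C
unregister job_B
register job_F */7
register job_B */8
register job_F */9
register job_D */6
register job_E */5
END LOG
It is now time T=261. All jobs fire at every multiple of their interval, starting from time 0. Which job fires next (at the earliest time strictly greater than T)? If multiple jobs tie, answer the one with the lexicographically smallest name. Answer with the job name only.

Answer: job_B

Derivation:
Op 1: register job_B */9 -> active={job_B:*/9}
Op 2: register job_C */6 -> active={job_B:*/9, job_C:*/6}
Op 3: register job_B */17 -> active={job_B:*/17, job_C:*/6}
Op 4: register job_F */3 -> active={job_B:*/17, job_C:*/6, job_F:*/3}
Op 5: unregister job_F -> active={job_B:*/17, job_C:*/6}
Op 6: unregister job_C -> active={job_B:*/17}
Op 7: unregister job_B -> active={}
Op 8: register job_F */7 -> active={job_F:*/7}
Op 9: register job_B */8 -> active={job_B:*/8, job_F:*/7}
Op 10: register job_F */9 -> active={job_B:*/8, job_F:*/9}
Op 11: register job_D */6 -> active={job_B:*/8, job_D:*/6, job_F:*/9}
Op 12: register job_E */5 -> active={job_B:*/8, job_D:*/6, job_E:*/5, job_F:*/9}
  job_B: interval 8, next fire after T=261 is 264
  job_D: interval 6, next fire after T=261 is 264
  job_E: interval 5, next fire after T=261 is 265
  job_F: interval 9, next fire after T=261 is 270
Earliest = 264, winner (lex tiebreak) = job_B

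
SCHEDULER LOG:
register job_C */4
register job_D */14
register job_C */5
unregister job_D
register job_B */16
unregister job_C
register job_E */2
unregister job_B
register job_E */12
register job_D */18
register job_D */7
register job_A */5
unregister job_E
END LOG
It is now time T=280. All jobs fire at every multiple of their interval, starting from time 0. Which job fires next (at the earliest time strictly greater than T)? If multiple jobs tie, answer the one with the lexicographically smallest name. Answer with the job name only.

Answer: job_A

Derivation:
Op 1: register job_C */4 -> active={job_C:*/4}
Op 2: register job_D */14 -> active={job_C:*/4, job_D:*/14}
Op 3: register job_C */5 -> active={job_C:*/5, job_D:*/14}
Op 4: unregister job_D -> active={job_C:*/5}
Op 5: register job_B */16 -> active={job_B:*/16, job_C:*/5}
Op 6: unregister job_C -> active={job_B:*/16}
Op 7: register job_E */2 -> active={job_B:*/16, job_E:*/2}
Op 8: unregister job_B -> active={job_E:*/2}
Op 9: register job_E */12 -> active={job_E:*/12}
Op 10: register job_D */18 -> active={job_D:*/18, job_E:*/12}
Op 11: register job_D */7 -> active={job_D:*/7, job_E:*/12}
Op 12: register job_A */5 -> active={job_A:*/5, job_D:*/7, job_E:*/12}
Op 13: unregister job_E -> active={job_A:*/5, job_D:*/7}
  job_A: interval 5, next fire after T=280 is 285
  job_D: interval 7, next fire after T=280 is 287
Earliest = 285, winner (lex tiebreak) = job_A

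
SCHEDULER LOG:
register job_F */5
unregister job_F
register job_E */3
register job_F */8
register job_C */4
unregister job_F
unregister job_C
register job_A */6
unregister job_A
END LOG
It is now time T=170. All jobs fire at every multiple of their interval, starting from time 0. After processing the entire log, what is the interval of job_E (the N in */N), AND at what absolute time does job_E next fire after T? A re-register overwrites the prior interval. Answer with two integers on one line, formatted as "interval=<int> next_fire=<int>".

Answer: interval=3 next_fire=171

Derivation:
Op 1: register job_F */5 -> active={job_F:*/5}
Op 2: unregister job_F -> active={}
Op 3: register job_E */3 -> active={job_E:*/3}
Op 4: register job_F */8 -> active={job_E:*/3, job_F:*/8}
Op 5: register job_C */4 -> active={job_C:*/4, job_E:*/3, job_F:*/8}
Op 6: unregister job_F -> active={job_C:*/4, job_E:*/3}
Op 7: unregister job_C -> active={job_E:*/3}
Op 8: register job_A */6 -> active={job_A:*/6, job_E:*/3}
Op 9: unregister job_A -> active={job_E:*/3}
Final interval of job_E = 3
Next fire of job_E after T=170: (170//3+1)*3 = 171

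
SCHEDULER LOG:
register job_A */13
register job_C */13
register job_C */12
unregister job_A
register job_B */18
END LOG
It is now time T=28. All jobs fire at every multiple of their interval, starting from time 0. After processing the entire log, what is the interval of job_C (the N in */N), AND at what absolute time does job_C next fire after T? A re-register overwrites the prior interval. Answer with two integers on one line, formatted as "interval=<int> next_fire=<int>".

Op 1: register job_A */13 -> active={job_A:*/13}
Op 2: register job_C */13 -> active={job_A:*/13, job_C:*/13}
Op 3: register job_C */12 -> active={job_A:*/13, job_C:*/12}
Op 4: unregister job_A -> active={job_C:*/12}
Op 5: register job_B */18 -> active={job_B:*/18, job_C:*/12}
Final interval of job_C = 12
Next fire of job_C after T=28: (28//12+1)*12 = 36

Answer: interval=12 next_fire=36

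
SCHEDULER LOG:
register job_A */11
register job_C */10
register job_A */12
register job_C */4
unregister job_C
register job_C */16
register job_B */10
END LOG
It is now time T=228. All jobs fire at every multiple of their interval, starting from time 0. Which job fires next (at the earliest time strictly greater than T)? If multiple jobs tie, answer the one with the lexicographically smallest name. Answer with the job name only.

Op 1: register job_A */11 -> active={job_A:*/11}
Op 2: register job_C */10 -> active={job_A:*/11, job_C:*/10}
Op 3: register job_A */12 -> active={job_A:*/12, job_C:*/10}
Op 4: register job_C */4 -> active={job_A:*/12, job_C:*/4}
Op 5: unregister job_C -> active={job_A:*/12}
Op 6: register job_C */16 -> active={job_A:*/12, job_C:*/16}
Op 7: register job_B */10 -> active={job_A:*/12, job_B:*/10, job_C:*/16}
  job_A: interval 12, next fire after T=228 is 240
  job_B: interval 10, next fire after T=228 is 230
  job_C: interval 16, next fire after T=228 is 240
Earliest = 230, winner (lex tiebreak) = job_B

Answer: job_B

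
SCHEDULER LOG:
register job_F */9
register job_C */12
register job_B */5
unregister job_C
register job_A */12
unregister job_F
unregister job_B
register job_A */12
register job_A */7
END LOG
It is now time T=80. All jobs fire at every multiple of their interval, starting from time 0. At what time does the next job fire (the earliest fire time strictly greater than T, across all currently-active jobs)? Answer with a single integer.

Op 1: register job_F */9 -> active={job_F:*/9}
Op 2: register job_C */12 -> active={job_C:*/12, job_F:*/9}
Op 3: register job_B */5 -> active={job_B:*/5, job_C:*/12, job_F:*/9}
Op 4: unregister job_C -> active={job_B:*/5, job_F:*/9}
Op 5: register job_A */12 -> active={job_A:*/12, job_B:*/5, job_F:*/9}
Op 6: unregister job_F -> active={job_A:*/12, job_B:*/5}
Op 7: unregister job_B -> active={job_A:*/12}
Op 8: register job_A */12 -> active={job_A:*/12}
Op 9: register job_A */7 -> active={job_A:*/7}
  job_A: interval 7, next fire after T=80 is 84
Earliest fire time = 84 (job job_A)

Answer: 84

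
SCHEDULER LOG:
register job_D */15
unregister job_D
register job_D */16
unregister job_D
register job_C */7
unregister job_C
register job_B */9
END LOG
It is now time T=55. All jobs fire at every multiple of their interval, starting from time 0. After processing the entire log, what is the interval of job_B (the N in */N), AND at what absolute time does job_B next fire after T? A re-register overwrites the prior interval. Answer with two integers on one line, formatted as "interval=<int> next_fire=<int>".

Op 1: register job_D */15 -> active={job_D:*/15}
Op 2: unregister job_D -> active={}
Op 3: register job_D */16 -> active={job_D:*/16}
Op 4: unregister job_D -> active={}
Op 5: register job_C */7 -> active={job_C:*/7}
Op 6: unregister job_C -> active={}
Op 7: register job_B */9 -> active={job_B:*/9}
Final interval of job_B = 9
Next fire of job_B after T=55: (55//9+1)*9 = 63

Answer: interval=9 next_fire=63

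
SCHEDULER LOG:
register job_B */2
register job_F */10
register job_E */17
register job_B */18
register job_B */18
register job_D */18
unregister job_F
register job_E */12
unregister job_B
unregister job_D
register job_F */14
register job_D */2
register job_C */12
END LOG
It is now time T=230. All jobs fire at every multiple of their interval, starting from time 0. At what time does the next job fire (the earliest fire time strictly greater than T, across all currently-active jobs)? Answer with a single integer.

Answer: 232

Derivation:
Op 1: register job_B */2 -> active={job_B:*/2}
Op 2: register job_F */10 -> active={job_B:*/2, job_F:*/10}
Op 3: register job_E */17 -> active={job_B:*/2, job_E:*/17, job_F:*/10}
Op 4: register job_B */18 -> active={job_B:*/18, job_E:*/17, job_F:*/10}
Op 5: register job_B */18 -> active={job_B:*/18, job_E:*/17, job_F:*/10}
Op 6: register job_D */18 -> active={job_B:*/18, job_D:*/18, job_E:*/17, job_F:*/10}
Op 7: unregister job_F -> active={job_B:*/18, job_D:*/18, job_E:*/17}
Op 8: register job_E */12 -> active={job_B:*/18, job_D:*/18, job_E:*/12}
Op 9: unregister job_B -> active={job_D:*/18, job_E:*/12}
Op 10: unregister job_D -> active={job_E:*/12}
Op 11: register job_F */14 -> active={job_E:*/12, job_F:*/14}
Op 12: register job_D */2 -> active={job_D:*/2, job_E:*/12, job_F:*/14}
Op 13: register job_C */12 -> active={job_C:*/12, job_D:*/2, job_E:*/12, job_F:*/14}
  job_C: interval 12, next fire after T=230 is 240
  job_D: interval 2, next fire after T=230 is 232
  job_E: interval 12, next fire after T=230 is 240
  job_F: interval 14, next fire after T=230 is 238
Earliest fire time = 232 (job job_D)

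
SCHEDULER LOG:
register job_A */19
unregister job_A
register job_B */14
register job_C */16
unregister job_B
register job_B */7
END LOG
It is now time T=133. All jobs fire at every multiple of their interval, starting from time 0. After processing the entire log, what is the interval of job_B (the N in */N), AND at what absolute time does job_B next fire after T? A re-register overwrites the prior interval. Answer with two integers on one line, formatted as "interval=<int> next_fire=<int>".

Answer: interval=7 next_fire=140

Derivation:
Op 1: register job_A */19 -> active={job_A:*/19}
Op 2: unregister job_A -> active={}
Op 3: register job_B */14 -> active={job_B:*/14}
Op 4: register job_C */16 -> active={job_B:*/14, job_C:*/16}
Op 5: unregister job_B -> active={job_C:*/16}
Op 6: register job_B */7 -> active={job_B:*/7, job_C:*/16}
Final interval of job_B = 7
Next fire of job_B after T=133: (133//7+1)*7 = 140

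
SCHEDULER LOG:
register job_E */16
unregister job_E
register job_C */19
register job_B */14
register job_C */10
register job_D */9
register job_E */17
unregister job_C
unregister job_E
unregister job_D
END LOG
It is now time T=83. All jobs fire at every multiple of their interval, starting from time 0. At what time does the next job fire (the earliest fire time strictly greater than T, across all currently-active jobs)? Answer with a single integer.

Op 1: register job_E */16 -> active={job_E:*/16}
Op 2: unregister job_E -> active={}
Op 3: register job_C */19 -> active={job_C:*/19}
Op 4: register job_B */14 -> active={job_B:*/14, job_C:*/19}
Op 5: register job_C */10 -> active={job_B:*/14, job_C:*/10}
Op 6: register job_D */9 -> active={job_B:*/14, job_C:*/10, job_D:*/9}
Op 7: register job_E */17 -> active={job_B:*/14, job_C:*/10, job_D:*/9, job_E:*/17}
Op 8: unregister job_C -> active={job_B:*/14, job_D:*/9, job_E:*/17}
Op 9: unregister job_E -> active={job_B:*/14, job_D:*/9}
Op 10: unregister job_D -> active={job_B:*/14}
  job_B: interval 14, next fire after T=83 is 84
Earliest fire time = 84 (job job_B)

Answer: 84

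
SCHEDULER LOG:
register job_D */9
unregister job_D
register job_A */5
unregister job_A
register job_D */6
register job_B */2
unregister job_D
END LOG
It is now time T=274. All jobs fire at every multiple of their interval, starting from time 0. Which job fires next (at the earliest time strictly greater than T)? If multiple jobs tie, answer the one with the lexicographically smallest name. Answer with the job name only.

Op 1: register job_D */9 -> active={job_D:*/9}
Op 2: unregister job_D -> active={}
Op 3: register job_A */5 -> active={job_A:*/5}
Op 4: unregister job_A -> active={}
Op 5: register job_D */6 -> active={job_D:*/6}
Op 6: register job_B */2 -> active={job_B:*/2, job_D:*/6}
Op 7: unregister job_D -> active={job_B:*/2}
  job_B: interval 2, next fire after T=274 is 276
Earliest = 276, winner (lex tiebreak) = job_B

Answer: job_B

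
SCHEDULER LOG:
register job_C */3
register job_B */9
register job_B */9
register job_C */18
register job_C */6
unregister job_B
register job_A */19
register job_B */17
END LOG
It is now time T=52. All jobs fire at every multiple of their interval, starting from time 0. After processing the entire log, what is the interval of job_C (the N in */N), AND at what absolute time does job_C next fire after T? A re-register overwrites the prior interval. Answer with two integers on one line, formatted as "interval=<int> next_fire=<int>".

Op 1: register job_C */3 -> active={job_C:*/3}
Op 2: register job_B */9 -> active={job_B:*/9, job_C:*/3}
Op 3: register job_B */9 -> active={job_B:*/9, job_C:*/3}
Op 4: register job_C */18 -> active={job_B:*/9, job_C:*/18}
Op 5: register job_C */6 -> active={job_B:*/9, job_C:*/6}
Op 6: unregister job_B -> active={job_C:*/6}
Op 7: register job_A */19 -> active={job_A:*/19, job_C:*/6}
Op 8: register job_B */17 -> active={job_A:*/19, job_B:*/17, job_C:*/6}
Final interval of job_C = 6
Next fire of job_C after T=52: (52//6+1)*6 = 54

Answer: interval=6 next_fire=54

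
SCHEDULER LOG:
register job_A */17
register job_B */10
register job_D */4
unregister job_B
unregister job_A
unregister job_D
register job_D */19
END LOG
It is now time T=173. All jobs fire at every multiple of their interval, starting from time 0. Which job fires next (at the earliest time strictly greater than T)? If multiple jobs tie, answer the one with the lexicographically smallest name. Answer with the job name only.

Op 1: register job_A */17 -> active={job_A:*/17}
Op 2: register job_B */10 -> active={job_A:*/17, job_B:*/10}
Op 3: register job_D */4 -> active={job_A:*/17, job_B:*/10, job_D:*/4}
Op 4: unregister job_B -> active={job_A:*/17, job_D:*/4}
Op 5: unregister job_A -> active={job_D:*/4}
Op 6: unregister job_D -> active={}
Op 7: register job_D */19 -> active={job_D:*/19}
  job_D: interval 19, next fire after T=173 is 190
Earliest = 190, winner (lex tiebreak) = job_D

Answer: job_D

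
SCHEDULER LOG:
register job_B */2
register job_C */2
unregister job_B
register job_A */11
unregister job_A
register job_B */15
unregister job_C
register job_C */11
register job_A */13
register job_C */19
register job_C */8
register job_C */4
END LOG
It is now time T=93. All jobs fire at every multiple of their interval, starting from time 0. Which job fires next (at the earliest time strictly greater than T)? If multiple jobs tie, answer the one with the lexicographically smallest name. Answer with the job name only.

Answer: job_C

Derivation:
Op 1: register job_B */2 -> active={job_B:*/2}
Op 2: register job_C */2 -> active={job_B:*/2, job_C:*/2}
Op 3: unregister job_B -> active={job_C:*/2}
Op 4: register job_A */11 -> active={job_A:*/11, job_C:*/2}
Op 5: unregister job_A -> active={job_C:*/2}
Op 6: register job_B */15 -> active={job_B:*/15, job_C:*/2}
Op 7: unregister job_C -> active={job_B:*/15}
Op 8: register job_C */11 -> active={job_B:*/15, job_C:*/11}
Op 9: register job_A */13 -> active={job_A:*/13, job_B:*/15, job_C:*/11}
Op 10: register job_C */19 -> active={job_A:*/13, job_B:*/15, job_C:*/19}
Op 11: register job_C */8 -> active={job_A:*/13, job_B:*/15, job_C:*/8}
Op 12: register job_C */4 -> active={job_A:*/13, job_B:*/15, job_C:*/4}
  job_A: interval 13, next fire after T=93 is 104
  job_B: interval 15, next fire after T=93 is 105
  job_C: interval 4, next fire after T=93 is 96
Earliest = 96, winner (lex tiebreak) = job_C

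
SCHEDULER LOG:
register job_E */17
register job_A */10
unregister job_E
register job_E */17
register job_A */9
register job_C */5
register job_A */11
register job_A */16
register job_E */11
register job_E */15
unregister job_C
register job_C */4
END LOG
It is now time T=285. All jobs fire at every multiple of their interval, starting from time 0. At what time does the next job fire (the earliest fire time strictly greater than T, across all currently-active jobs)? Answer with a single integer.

Op 1: register job_E */17 -> active={job_E:*/17}
Op 2: register job_A */10 -> active={job_A:*/10, job_E:*/17}
Op 3: unregister job_E -> active={job_A:*/10}
Op 4: register job_E */17 -> active={job_A:*/10, job_E:*/17}
Op 5: register job_A */9 -> active={job_A:*/9, job_E:*/17}
Op 6: register job_C */5 -> active={job_A:*/9, job_C:*/5, job_E:*/17}
Op 7: register job_A */11 -> active={job_A:*/11, job_C:*/5, job_E:*/17}
Op 8: register job_A */16 -> active={job_A:*/16, job_C:*/5, job_E:*/17}
Op 9: register job_E */11 -> active={job_A:*/16, job_C:*/5, job_E:*/11}
Op 10: register job_E */15 -> active={job_A:*/16, job_C:*/5, job_E:*/15}
Op 11: unregister job_C -> active={job_A:*/16, job_E:*/15}
Op 12: register job_C */4 -> active={job_A:*/16, job_C:*/4, job_E:*/15}
  job_A: interval 16, next fire after T=285 is 288
  job_C: interval 4, next fire after T=285 is 288
  job_E: interval 15, next fire after T=285 is 300
Earliest fire time = 288 (job job_A)

Answer: 288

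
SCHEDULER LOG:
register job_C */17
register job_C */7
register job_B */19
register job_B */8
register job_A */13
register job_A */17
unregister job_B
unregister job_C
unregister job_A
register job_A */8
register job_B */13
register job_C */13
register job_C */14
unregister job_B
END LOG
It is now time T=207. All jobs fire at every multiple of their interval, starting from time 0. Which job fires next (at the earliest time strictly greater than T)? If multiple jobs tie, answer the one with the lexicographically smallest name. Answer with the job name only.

Op 1: register job_C */17 -> active={job_C:*/17}
Op 2: register job_C */7 -> active={job_C:*/7}
Op 3: register job_B */19 -> active={job_B:*/19, job_C:*/7}
Op 4: register job_B */8 -> active={job_B:*/8, job_C:*/7}
Op 5: register job_A */13 -> active={job_A:*/13, job_B:*/8, job_C:*/7}
Op 6: register job_A */17 -> active={job_A:*/17, job_B:*/8, job_C:*/7}
Op 7: unregister job_B -> active={job_A:*/17, job_C:*/7}
Op 8: unregister job_C -> active={job_A:*/17}
Op 9: unregister job_A -> active={}
Op 10: register job_A */8 -> active={job_A:*/8}
Op 11: register job_B */13 -> active={job_A:*/8, job_B:*/13}
Op 12: register job_C */13 -> active={job_A:*/8, job_B:*/13, job_C:*/13}
Op 13: register job_C */14 -> active={job_A:*/8, job_B:*/13, job_C:*/14}
Op 14: unregister job_B -> active={job_A:*/8, job_C:*/14}
  job_A: interval 8, next fire after T=207 is 208
  job_C: interval 14, next fire after T=207 is 210
Earliest = 208, winner (lex tiebreak) = job_A

Answer: job_A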